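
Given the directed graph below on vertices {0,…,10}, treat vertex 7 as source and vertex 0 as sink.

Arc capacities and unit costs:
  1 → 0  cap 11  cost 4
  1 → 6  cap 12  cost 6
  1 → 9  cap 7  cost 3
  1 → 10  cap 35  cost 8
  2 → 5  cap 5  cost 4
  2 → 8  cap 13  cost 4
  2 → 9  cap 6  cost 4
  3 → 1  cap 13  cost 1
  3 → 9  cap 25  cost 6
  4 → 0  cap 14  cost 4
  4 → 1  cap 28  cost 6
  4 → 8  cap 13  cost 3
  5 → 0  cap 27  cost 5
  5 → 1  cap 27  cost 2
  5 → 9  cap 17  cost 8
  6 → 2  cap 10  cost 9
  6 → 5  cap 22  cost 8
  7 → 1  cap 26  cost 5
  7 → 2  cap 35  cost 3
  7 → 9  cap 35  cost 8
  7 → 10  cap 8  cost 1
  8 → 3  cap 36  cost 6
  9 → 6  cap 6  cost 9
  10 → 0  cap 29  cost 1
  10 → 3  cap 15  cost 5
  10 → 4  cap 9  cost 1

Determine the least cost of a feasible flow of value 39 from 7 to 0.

shortest-cost path #1: 7→10→0 push 8 @ unit cost 2 (adds 16)
shortest-cost path #2: 7→1→0 push 11 @ unit cost 9 (adds 99)
shortest-cost path #3: 7→2→5→0 push 5 @ unit cost 12 (adds 60)
shortest-cost path #4: 7→1→10→0 push 15 @ unit cost 14 (adds 210)
total cost = 385

Minimum cost for 39 units: 385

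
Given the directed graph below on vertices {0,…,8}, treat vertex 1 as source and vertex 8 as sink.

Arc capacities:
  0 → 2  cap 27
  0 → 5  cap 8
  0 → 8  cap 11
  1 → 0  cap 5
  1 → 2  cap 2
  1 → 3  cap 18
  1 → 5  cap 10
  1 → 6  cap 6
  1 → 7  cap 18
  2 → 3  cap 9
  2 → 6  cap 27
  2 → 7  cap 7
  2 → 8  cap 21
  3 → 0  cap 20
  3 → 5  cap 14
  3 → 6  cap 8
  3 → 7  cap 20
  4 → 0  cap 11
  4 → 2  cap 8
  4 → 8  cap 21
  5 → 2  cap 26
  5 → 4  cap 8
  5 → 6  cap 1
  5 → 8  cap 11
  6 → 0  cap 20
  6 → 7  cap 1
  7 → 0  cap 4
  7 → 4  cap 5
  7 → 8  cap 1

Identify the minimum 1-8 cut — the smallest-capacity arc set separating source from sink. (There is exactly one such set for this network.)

augment #1: 1→0→8 push 5
augment #2: 1→2→8 push 2
augment #3: 1→5→8 push 10
augment #4: 1→7→8 push 1
augment #5: 1→3→0→8 push 6
augment #6: 1→3→5→8 push 1
augment #7: 1→7→4→8 push 5
augment #8: 1→3→0→2→8 push 11
augment #9: 1→6→0→2→8 push 6
augment #10: 1→7→0→2→8 push 2
augment #11: 1→7→0→5→4→8 push 2
max flow = 51; residual-reachable set from 1 gives S-side
cut edges (S→T): {(1,0), (1,2), (1,3), (1,5), (1,6), (7,0), (7,4), (7,8)} total cap 51

Min-cut arcs: {(1,0), (1,2), (1,3), (1,5), (1,6), (7,0), (7,4), (7,8)} (total capacity 51)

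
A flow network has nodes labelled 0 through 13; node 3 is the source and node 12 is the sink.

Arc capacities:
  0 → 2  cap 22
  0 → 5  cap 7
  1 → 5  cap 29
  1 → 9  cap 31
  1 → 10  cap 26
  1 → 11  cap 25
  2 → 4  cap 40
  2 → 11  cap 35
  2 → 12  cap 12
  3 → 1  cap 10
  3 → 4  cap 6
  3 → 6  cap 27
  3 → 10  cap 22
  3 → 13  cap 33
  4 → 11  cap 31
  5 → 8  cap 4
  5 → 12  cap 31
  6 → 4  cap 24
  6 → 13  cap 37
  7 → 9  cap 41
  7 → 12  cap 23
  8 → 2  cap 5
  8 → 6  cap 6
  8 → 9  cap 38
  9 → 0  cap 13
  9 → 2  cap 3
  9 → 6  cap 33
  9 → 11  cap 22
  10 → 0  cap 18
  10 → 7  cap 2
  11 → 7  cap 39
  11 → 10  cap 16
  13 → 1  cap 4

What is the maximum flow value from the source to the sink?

Maximum flow value: 56

augment #1: 3→1→5→12 bottleneck 10, total now 10
augment #2: 3→10→7→12 bottleneck 2, total now 12
augment #3: 3→4→11→7→12 bottleneck 6, total now 18
augment #4: 3→10→0→2→12 bottleneck 12, total now 30
augment #5: 3→10→0→5→12 bottleneck 6, total now 36
augment #6: 3→13→1→5→12 bottleneck 4, total now 40
augment #7: 3→6→4→11→7→12 bottleneck 15, total now 55
augment #8: 3→6→4→11→7→9→0→5→12 bottleneck 1, total now 56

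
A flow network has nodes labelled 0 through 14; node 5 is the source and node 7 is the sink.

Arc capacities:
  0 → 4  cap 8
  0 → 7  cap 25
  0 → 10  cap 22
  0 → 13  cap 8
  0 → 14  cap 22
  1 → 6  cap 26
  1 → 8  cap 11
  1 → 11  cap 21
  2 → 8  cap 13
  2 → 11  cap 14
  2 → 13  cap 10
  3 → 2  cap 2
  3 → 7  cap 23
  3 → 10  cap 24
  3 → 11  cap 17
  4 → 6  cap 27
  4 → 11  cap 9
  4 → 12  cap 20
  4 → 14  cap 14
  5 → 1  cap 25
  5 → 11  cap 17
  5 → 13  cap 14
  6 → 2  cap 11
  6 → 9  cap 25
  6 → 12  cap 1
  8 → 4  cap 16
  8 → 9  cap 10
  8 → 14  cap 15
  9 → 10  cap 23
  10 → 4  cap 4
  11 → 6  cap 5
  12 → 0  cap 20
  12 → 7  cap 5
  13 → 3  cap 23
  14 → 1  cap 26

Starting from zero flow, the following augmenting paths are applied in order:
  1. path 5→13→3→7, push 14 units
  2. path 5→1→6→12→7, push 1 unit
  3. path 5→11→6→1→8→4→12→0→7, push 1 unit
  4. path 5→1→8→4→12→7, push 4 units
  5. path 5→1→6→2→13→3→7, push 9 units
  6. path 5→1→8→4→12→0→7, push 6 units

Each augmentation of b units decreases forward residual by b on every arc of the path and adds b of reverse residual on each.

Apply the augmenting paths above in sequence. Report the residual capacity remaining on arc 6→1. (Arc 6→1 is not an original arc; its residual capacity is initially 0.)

Residual capacity of (6,1): 9

after path 1 (5→13→3→7, push 14): res(6,1)=0
after path 2 (5→1→6→12→7, push 1): res(6,1)=1
after path 3 (5→11→6→1→8→4→12→0→7, push 1): res(6,1)=0
after path 4 (5→1→8→4→12→7, push 4): res(6,1)=0
after path 5 (5→1→6→2→13→3→7, push 9): res(6,1)=9
after path 6 (5→1→8→4→12→0→7, push 6): res(6,1)=9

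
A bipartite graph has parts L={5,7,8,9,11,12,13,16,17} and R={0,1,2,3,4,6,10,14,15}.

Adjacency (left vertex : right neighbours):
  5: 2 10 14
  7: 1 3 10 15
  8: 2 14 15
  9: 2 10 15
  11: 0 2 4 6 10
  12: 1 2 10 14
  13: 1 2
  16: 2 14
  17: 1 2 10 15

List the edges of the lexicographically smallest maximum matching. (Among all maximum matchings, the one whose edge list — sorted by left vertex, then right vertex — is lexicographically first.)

|M| = 7 (so the lex-smallest maximum matching has 7 edges)
process left vertices in ascending order; for each, take the smallest-labelled available neighbour that still permits 7 edges overall, or leave it unmatched if none does
lex-smallest matching: {5-2, 7-3, 8-14, 9-10, 11-0, 12-1, 17-15}

Lex-smallest maximum matching: {(5,2), (7,3), (8,14), (9,10), (11,0), (12,1), (17,15)}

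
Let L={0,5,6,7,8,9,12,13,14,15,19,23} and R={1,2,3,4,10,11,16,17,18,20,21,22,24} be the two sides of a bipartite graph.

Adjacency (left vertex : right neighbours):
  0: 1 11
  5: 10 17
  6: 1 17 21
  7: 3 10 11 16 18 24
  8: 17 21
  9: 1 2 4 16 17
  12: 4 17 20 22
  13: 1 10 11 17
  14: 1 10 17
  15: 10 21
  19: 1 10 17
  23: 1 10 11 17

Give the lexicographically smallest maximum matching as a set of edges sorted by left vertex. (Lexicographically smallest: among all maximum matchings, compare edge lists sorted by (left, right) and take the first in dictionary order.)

Lex-smallest maximum matching: {(0,1), (5,10), (6,17), (7,3), (8,21), (9,2), (12,4), (13,11)}

|M| = 8 (so the lex-smallest maximum matching has 8 edges)
process left vertices in ascending order; for each, take the smallest-labelled available neighbour that still permits 8 edges overall, or leave it unmatched if none does
lex-smallest matching: {0-1, 5-10, 6-17, 7-3, 8-21, 9-2, 12-4, 13-11}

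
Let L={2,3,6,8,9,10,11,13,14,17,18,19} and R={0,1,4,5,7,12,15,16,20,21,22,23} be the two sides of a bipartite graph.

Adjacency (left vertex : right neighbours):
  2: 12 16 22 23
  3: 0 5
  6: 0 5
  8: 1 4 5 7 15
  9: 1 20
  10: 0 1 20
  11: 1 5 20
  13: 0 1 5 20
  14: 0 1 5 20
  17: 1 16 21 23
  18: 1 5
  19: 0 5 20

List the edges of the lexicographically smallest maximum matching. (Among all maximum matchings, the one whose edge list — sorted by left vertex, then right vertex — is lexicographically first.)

Lex-smallest maximum matching: {(2,12), (3,0), (6,5), (8,4), (9,1), (10,20), (17,16)}

|M| = 7 (so the lex-smallest maximum matching has 7 edges)
process left vertices in ascending order; for each, take the smallest-labelled available neighbour that still permits 7 edges overall, or leave it unmatched if none does
lex-smallest matching: {2-12, 3-0, 6-5, 8-4, 9-1, 10-20, 17-16}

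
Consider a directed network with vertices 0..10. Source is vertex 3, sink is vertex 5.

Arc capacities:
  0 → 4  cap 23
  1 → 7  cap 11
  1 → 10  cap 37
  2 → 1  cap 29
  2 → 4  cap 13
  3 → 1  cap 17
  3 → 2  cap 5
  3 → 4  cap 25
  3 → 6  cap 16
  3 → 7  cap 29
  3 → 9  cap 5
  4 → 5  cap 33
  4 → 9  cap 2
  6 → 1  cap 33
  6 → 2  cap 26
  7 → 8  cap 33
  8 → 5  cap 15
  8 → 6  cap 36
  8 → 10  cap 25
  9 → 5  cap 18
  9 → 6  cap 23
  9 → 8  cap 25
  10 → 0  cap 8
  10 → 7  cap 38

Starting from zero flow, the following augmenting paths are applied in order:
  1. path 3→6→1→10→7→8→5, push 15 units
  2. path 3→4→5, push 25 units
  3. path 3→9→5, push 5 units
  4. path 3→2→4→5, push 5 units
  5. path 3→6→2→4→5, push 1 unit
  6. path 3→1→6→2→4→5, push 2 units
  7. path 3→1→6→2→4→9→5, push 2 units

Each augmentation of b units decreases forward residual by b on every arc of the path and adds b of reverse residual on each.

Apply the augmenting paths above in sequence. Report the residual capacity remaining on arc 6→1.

Residual capacity of (6,1): 22

after path 1 (3→6→1→10→7→8→5, push 15): res(6,1)=18
after path 2 (3→4→5, push 25): res(6,1)=18
after path 3 (3→9→5, push 5): res(6,1)=18
after path 4 (3→2→4→5, push 5): res(6,1)=18
after path 5 (3→6→2→4→5, push 1): res(6,1)=18
after path 6 (3→1→6→2→4→5, push 2): res(6,1)=20
after path 7 (3→1→6→2→4→9→5, push 2): res(6,1)=22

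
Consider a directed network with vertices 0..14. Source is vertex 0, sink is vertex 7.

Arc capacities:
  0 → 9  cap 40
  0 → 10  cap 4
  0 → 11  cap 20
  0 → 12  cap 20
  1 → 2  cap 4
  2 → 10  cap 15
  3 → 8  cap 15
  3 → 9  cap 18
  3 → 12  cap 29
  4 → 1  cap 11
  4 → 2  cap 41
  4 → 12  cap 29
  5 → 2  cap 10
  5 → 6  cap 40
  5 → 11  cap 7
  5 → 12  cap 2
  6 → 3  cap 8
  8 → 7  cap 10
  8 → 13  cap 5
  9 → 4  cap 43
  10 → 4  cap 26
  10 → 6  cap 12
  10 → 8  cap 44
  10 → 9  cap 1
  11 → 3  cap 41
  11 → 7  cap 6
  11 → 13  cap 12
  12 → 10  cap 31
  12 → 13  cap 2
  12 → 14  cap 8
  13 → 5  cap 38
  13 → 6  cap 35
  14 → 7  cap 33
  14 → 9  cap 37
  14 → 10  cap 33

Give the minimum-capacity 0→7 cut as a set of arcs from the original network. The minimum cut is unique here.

Min-cut arcs: {(8,7), (11,7), (12,14)} (total capacity 24)

augment #1: 0→11→7 push 6
augment #2: 0→10→8→7 push 4
augment #3: 0→12→14→7 push 8
augment #4: 0→11→3→8→7 push 6
max flow = 24; residual-reachable set from 0 gives S-side
cut edges (S→T): {(8,7), (11,7), (12,14)} total cap 24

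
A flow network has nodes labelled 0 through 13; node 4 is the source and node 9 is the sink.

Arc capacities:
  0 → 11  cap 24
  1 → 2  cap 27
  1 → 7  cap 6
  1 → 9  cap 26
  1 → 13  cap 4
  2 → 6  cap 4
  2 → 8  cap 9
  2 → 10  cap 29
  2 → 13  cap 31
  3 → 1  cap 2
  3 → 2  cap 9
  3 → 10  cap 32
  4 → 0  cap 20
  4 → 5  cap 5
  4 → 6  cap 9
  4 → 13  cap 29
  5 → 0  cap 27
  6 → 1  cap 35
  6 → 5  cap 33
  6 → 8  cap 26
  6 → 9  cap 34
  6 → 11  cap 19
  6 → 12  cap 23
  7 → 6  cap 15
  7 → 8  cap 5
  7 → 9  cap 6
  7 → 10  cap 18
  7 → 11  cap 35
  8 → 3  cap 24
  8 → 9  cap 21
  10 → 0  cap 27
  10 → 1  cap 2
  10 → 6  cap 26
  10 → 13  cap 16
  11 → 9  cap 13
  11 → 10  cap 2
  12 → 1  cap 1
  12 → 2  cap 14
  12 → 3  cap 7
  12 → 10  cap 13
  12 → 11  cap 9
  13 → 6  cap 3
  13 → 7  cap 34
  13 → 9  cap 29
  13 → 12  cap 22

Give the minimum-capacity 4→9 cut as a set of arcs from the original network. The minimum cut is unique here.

Min-cut arcs: {(4,6), (4,13), (11,9), (11,10)} (total capacity 53)

augment #1: 4→6→9 push 9
augment #2: 4→13→9 push 29
augment #3: 4→0→11→9 push 13
augment #4: 4→0→11→10→1→9 push 2
max flow = 53; residual-reachable set from 4 gives S-side
cut edges (S→T): {(4,6), (4,13), (11,9), (11,10)} total cap 53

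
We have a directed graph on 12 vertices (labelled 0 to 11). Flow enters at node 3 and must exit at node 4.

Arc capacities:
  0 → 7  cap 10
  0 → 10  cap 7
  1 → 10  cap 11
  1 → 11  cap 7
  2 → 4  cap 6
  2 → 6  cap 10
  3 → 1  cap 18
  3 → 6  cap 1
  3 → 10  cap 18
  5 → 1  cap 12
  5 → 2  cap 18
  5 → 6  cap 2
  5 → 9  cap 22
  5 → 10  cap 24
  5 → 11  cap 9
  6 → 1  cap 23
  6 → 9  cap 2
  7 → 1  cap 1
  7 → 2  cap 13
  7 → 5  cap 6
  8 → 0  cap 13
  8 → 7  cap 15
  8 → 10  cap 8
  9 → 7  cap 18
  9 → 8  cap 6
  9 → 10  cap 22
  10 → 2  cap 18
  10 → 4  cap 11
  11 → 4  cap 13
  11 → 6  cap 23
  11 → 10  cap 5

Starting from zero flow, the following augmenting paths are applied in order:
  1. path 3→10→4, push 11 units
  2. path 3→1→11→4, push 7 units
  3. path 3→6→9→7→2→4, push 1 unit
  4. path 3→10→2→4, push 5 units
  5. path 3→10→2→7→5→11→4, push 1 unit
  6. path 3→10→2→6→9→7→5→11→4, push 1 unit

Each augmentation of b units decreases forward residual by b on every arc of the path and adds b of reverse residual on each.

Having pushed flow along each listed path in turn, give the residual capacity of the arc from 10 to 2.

after path 1 (3→10→4, push 11): res(10,2)=18
after path 2 (3→1→11→4, push 7): res(10,2)=18
after path 3 (3→6→9→7→2→4, push 1): res(10,2)=18
after path 4 (3→10→2→4, push 5): res(10,2)=13
after path 5 (3→10→2→7→5→11→4, push 1): res(10,2)=12
after path 6 (3→10→2→6→9→7→5→11→4, push 1): res(10,2)=11

Residual capacity of (10,2): 11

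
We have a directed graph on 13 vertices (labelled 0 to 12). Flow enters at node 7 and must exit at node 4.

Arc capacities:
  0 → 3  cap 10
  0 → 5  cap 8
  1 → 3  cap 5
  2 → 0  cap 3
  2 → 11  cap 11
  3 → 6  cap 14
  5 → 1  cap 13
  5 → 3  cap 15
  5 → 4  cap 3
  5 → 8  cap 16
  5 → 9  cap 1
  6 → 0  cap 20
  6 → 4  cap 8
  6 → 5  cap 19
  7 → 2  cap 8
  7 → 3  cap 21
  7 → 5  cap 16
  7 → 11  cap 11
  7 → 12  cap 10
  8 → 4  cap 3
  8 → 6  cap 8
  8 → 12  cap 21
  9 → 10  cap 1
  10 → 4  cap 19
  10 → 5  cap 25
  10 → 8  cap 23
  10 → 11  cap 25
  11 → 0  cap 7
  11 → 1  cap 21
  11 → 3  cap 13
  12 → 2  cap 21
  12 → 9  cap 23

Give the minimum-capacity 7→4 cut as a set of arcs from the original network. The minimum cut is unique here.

augment #1: 7→5→4 push 3
augment #2: 7→3→6→4 push 8
augment #3: 7→5→8→4 push 3
augment #4: 7→5→9→10→4 push 1
max flow = 15; residual-reachable set from 7 gives S-side
cut edges (S→T): {(5,4), (6,4), (8,4), (9,10)} total cap 15

Min-cut arcs: {(5,4), (6,4), (8,4), (9,10)} (total capacity 15)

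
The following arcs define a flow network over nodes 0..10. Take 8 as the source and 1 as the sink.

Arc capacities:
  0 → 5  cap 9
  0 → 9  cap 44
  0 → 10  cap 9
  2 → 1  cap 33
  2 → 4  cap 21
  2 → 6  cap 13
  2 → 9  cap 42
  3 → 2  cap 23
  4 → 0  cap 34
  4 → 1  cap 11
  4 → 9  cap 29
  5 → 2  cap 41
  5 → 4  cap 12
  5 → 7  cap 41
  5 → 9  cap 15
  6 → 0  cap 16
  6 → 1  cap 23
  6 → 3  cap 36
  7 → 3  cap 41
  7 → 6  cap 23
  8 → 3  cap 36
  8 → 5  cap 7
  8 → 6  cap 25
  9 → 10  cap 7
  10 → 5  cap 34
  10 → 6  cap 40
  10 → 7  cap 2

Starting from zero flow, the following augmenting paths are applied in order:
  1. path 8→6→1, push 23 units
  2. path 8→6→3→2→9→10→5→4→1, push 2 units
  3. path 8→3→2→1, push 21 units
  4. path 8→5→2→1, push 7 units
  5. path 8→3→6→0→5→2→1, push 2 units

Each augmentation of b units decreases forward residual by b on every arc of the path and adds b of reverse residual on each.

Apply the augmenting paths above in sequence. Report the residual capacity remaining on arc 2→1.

Residual capacity of (2,1): 3

after path 1 (8→6→1, push 23): res(2,1)=33
after path 2 (8→6→3→2→9→10→5→4→1, push 2): res(2,1)=33
after path 3 (8→3→2→1, push 21): res(2,1)=12
after path 4 (8→5→2→1, push 7): res(2,1)=5
after path 5 (8→3→6→0→5→2→1, push 2): res(2,1)=3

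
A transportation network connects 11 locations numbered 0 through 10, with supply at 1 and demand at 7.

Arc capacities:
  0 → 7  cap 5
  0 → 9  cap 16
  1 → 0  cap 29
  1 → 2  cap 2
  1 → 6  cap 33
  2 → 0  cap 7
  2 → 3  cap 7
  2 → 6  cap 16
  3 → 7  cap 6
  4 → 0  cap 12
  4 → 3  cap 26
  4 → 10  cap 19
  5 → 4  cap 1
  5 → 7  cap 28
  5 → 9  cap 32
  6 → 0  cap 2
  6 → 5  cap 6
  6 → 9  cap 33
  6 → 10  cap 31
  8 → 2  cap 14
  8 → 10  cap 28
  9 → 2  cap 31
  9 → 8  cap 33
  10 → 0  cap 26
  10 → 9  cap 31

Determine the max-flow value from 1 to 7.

Maximum flow value: 17

augment #1: 1→0→7 bottleneck 5, total now 5
augment #2: 1→2→3→7 bottleneck 2, total now 7
augment #3: 1→6→5→7 bottleneck 6, total now 13
augment #4: 1→0→9→2→3→7 bottleneck 4, total now 17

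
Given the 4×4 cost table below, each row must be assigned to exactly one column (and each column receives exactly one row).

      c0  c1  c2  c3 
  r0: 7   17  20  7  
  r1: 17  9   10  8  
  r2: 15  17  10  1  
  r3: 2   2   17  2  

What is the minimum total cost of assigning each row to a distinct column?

Minimum assignment cost: 20

optimal assignment: row0→col0 (cost 7), row1→col2 (cost 10), row2→col3 (cost 1), row3→col1 (cost 2)
total = 7 + 10 + 1 + 2 = 20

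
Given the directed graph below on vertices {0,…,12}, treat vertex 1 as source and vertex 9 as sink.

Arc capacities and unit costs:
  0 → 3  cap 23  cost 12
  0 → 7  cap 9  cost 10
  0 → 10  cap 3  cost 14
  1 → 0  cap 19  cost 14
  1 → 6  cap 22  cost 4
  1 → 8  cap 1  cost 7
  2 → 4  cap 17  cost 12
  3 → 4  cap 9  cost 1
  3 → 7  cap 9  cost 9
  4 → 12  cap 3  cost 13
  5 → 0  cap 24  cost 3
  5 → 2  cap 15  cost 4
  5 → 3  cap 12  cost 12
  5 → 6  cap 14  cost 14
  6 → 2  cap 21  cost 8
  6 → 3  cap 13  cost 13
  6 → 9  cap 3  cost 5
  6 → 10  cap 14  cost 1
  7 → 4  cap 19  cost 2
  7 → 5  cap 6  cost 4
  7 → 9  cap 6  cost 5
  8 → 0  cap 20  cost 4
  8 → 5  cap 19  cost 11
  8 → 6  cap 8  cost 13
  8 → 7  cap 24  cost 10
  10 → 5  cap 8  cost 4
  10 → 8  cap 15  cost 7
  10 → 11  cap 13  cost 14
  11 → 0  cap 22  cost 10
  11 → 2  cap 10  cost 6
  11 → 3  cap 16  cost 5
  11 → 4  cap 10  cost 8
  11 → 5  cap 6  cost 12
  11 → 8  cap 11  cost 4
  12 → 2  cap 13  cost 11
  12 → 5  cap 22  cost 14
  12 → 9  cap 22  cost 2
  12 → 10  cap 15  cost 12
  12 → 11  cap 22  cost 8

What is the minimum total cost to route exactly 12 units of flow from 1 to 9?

Minimum cost for 12 units: 283

shortest-cost path #1: 1→6→9 push 3 @ unit cost 9 (adds 27)
shortest-cost path #2: 1→8→7→9 push 1 @ unit cost 22 (adds 22)
shortest-cost path #3: 1→6→10→8→7→9 push 5 @ unit cost 27 (adds 135)
shortest-cost path #4: 1→6→3→4→12→9 push 3 @ unit cost 33 (adds 99)
total cost = 283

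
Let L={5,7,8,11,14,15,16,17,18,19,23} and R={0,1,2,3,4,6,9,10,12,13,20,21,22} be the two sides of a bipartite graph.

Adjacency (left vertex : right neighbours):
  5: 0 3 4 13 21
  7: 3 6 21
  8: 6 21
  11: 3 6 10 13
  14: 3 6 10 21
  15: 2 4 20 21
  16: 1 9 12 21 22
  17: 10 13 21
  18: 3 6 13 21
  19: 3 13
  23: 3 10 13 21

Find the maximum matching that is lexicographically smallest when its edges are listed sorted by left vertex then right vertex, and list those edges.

|M| = 8 (so the lex-smallest maximum matching has 8 edges)
process left vertices in ascending order; for each, take the smallest-labelled available neighbour that still permits 8 edges overall, or leave it unmatched if none does
lex-smallest matching: {5-0, 7-3, 8-6, 11-10, 14-21, 15-2, 16-1, 17-13}

Lex-smallest maximum matching: {(5,0), (7,3), (8,6), (11,10), (14,21), (15,2), (16,1), (17,13)}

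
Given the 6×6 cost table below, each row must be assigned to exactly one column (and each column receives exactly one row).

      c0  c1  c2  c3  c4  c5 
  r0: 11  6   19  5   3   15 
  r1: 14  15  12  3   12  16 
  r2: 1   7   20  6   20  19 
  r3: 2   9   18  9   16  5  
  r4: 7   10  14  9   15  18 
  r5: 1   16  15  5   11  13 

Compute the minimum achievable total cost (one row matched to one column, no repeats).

optimal assignment: row0→col4 (cost 3), row1→col3 (cost 3), row2→col1 (cost 7), row3→col5 (cost 5), row4→col2 (cost 14), row5→col0 (cost 1)
total = 3 + 3 + 7 + 5 + 14 + 1 = 33

Minimum assignment cost: 33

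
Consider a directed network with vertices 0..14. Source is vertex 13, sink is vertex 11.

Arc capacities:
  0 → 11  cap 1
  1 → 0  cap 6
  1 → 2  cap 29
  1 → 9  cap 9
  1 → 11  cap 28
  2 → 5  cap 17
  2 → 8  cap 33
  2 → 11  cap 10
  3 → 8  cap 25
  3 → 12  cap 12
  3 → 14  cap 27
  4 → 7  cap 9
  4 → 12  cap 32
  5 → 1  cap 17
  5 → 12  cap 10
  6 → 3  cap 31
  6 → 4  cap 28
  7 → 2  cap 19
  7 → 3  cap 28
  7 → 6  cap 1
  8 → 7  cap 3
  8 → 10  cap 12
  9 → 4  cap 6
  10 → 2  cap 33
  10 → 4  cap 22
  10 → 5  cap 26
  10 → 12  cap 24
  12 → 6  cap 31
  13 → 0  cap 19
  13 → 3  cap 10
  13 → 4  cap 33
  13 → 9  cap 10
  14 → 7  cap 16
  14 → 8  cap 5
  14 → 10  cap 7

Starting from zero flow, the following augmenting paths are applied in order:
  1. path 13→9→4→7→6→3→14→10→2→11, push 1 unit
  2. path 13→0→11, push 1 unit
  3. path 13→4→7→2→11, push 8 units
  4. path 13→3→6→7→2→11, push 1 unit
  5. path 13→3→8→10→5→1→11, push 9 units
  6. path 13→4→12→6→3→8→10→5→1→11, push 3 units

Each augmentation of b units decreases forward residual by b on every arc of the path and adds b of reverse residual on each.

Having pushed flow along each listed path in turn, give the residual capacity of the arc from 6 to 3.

after path 1 (13→9→4→7→6→3→14→10→2→11, push 1): res(6,3)=30
after path 2 (13→0→11, push 1): res(6,3)=30
after path 3 (13→4→7→2→11, push 8): res(6,3)=30
after path 4 (13→3→6→7→2→11, push 1): res(6,3)=31
after path 5 (13→3→8→10→5→1→11, push 9): res(6,3)=31
after path 6 (13→4→12→6→3→8→10→5→1→11, push 3): res(6,3)=28

Residual capacity of (6,3): 28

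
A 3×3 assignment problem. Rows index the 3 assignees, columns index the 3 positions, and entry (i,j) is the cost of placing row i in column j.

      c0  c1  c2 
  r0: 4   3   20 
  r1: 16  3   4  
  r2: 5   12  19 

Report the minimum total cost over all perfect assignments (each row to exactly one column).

optimal assignment: row0→col1 (cost 3), row1→col2 (cost 4), row2→col0 (cost 5)
total = 3 + 4 + 5 = 12

Minimum assignment cost: 12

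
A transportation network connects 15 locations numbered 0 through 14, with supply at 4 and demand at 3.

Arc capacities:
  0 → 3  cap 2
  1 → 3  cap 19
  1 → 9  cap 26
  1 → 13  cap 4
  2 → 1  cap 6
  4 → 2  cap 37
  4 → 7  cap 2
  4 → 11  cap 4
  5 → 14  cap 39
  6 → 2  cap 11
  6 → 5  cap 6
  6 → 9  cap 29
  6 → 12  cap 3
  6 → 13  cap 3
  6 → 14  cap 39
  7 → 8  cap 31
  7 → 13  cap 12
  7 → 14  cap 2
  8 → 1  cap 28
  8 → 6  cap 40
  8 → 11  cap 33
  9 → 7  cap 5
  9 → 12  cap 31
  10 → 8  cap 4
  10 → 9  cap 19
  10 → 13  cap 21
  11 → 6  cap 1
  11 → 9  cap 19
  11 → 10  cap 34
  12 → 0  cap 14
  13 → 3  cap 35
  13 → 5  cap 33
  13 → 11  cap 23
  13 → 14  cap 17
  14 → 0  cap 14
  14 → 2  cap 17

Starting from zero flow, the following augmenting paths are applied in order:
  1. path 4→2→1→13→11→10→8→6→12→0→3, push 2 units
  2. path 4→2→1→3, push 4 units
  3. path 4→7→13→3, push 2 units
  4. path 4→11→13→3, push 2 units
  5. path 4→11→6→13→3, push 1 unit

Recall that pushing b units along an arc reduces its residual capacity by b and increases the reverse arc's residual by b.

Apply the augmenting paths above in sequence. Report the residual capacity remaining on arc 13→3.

Residual capacity of (13,3): 30

after path 1 (4→2→1→13→11→10→8→6→12→0→3, push 2): res(13,3)=35
after path 2 (4→2→1→3, push 4): res(13,3)=35
after path 3 (4→7→13→3, push 2): res(13,3)=33
after path 4 (4→11→13→3, push 2): res(13,3)=31
after path 5 (4→11→6→13→3, push 1): res(13,3)=30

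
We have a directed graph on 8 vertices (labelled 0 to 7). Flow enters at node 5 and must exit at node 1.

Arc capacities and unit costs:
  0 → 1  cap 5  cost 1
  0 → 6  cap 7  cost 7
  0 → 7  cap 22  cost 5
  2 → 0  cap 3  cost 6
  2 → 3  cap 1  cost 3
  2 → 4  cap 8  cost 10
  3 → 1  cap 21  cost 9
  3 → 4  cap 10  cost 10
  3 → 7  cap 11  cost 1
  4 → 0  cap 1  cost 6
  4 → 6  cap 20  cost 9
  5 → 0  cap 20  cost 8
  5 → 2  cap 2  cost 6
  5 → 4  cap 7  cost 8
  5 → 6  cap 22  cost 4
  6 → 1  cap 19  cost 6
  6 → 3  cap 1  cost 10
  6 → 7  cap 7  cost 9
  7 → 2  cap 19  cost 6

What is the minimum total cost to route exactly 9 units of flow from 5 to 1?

shortest-cost path #1: 5→0→1 push 5 @ unit cost 9 (adds 45)
shortest-cost path #2: 5→6→1 push 4 @ unit cost 10 (adds 40)
total cost = 85

Minimum cost for 9 units: 85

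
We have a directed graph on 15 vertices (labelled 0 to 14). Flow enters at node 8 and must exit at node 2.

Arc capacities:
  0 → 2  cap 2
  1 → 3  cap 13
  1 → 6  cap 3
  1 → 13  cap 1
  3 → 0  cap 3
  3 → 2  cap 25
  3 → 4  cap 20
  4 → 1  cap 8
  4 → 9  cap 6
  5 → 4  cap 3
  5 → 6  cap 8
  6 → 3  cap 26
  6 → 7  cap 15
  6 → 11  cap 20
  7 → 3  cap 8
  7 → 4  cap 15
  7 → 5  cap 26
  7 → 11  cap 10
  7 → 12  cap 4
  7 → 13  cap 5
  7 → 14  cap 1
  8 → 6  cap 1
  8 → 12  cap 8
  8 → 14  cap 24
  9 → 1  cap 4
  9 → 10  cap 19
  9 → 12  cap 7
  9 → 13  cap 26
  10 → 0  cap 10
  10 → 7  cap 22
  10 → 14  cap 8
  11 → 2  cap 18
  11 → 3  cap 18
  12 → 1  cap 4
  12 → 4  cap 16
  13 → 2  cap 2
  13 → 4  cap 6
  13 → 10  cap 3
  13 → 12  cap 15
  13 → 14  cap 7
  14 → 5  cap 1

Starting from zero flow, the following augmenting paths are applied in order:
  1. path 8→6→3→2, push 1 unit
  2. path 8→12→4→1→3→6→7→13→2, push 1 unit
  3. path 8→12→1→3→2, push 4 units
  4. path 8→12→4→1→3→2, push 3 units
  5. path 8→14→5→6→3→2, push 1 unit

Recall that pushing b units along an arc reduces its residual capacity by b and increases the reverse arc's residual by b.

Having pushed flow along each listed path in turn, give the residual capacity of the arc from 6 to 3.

after path 1 (8→6→3→2, push 1): res(6,3)=25
after path 2 (8→12→4→1→3→6→7→13→2, push 1): res(6,3)=26
after path 3 (8→12→1→3→2, push 4): res(6,3)=26
after path 4 (8→12→4→1→3→2, push 3): res(6,3)=26
after path 5 (8→14→5→6→3→2, push 1): res(6,3)=25

Residual capacity of (6,3): 25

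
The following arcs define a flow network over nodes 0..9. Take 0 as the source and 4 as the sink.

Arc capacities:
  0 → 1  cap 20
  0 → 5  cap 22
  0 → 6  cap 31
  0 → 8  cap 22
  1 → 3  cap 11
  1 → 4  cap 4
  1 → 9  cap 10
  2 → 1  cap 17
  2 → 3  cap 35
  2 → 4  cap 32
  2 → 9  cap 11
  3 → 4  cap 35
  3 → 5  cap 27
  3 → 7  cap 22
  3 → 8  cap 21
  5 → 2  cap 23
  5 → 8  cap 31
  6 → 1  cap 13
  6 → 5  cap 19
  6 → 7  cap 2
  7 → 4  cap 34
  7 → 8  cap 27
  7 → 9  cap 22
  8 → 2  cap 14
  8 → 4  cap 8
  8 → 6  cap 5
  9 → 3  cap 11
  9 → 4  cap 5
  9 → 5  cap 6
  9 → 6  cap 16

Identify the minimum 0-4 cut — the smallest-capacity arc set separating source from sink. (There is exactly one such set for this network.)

Min-cut arcs: {(1,3), (1,4), (1,9), (5,2), (6,7), (8,2), (8,4)} (total capacity 72)

augment #1: 0→1→4 push 4
augment #2: 0→8→4 push 8
augment #3: 0→1→3→4 push 11
augment #4: 0→1→9→4 push 5
augment #5: 0→5→2→4 push 22
augment #6: 0→6→7→4 push 2
augment #7: 0→8→2→4 push 10
augment #8: 0→8→2→3→4 push 4
augment #9: 0→6→1→9→3→4 push 5
augment #10: 0→6→5→2→3→4 push 1
max flow = 72; residual-reachable set from 0 gives S-side
cut edges (S→T): {(1,3), (1,4), (1,9), (5,2), (6,7), (8,2), (8,4)} total cap 72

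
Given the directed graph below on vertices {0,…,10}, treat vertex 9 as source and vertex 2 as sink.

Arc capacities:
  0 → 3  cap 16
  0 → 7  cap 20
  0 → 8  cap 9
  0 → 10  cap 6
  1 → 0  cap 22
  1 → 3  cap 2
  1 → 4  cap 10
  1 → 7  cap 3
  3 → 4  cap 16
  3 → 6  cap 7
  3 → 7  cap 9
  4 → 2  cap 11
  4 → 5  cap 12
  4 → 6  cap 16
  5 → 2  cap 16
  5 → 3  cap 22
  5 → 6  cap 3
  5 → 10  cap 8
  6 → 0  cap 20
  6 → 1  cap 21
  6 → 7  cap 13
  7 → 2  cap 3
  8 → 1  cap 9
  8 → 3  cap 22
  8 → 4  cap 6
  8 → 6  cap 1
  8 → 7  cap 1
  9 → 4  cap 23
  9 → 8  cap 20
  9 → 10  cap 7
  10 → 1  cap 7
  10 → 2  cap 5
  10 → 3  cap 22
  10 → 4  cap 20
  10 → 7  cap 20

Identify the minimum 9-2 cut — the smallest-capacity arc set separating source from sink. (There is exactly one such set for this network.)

Min-cut arcs: {(4,2), (4,5), (7,2), (10,2)} (total capacity 31)

augment #1: 9→4→2 push 11
augment #2: 9→10→2 push 5
augment #3: 9→4→5→2 push 12
augment #4: 9→8→7→2 push 1
augment #5: 9→10→7→2 push 2
max flow = 31; residual-reachable set from 9 gives S-side
cut edges (S→T): {(4,2), (4,5), (7,2), (10,2)} total cap 31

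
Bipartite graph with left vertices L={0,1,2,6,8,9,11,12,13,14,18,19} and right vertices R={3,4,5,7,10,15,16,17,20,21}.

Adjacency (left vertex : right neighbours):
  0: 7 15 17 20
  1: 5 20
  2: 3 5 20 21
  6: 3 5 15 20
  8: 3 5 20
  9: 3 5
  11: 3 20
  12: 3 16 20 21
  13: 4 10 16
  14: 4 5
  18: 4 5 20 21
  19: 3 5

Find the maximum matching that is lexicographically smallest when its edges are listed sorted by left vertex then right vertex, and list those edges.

Lex-smallest maximum matching: {(0,7), (1,5), (2,3), (6,15), (8,20), (12,16), (13,10), (14,4), (18,21)}

|M| = 9 (so the lex-smallest maximum matching has 9 edges)
process left vertices in ascending order; for each, take the smallest-labelled available neighbour that still permits 9 edges overall, or leave it unmatched if none does
lex-smallest matching: {0-7, 1-5, 2-3, 6-15, 8-20, 12-16, 13-10, 14-4, 18-21}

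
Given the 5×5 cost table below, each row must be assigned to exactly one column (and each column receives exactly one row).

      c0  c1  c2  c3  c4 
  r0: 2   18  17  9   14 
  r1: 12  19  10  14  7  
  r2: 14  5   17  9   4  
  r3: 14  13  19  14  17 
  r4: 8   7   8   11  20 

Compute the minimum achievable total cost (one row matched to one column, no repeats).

Minimum assignment cost: 36

optimal assignment: row0→col0 (cost 2), row1→col4 (cost 7), row2→col1 (cost 5), row3→col3 (cost 14), row4→col2 (cost 8)
total = 2 + 7 + 5 + 14 + 8 = 36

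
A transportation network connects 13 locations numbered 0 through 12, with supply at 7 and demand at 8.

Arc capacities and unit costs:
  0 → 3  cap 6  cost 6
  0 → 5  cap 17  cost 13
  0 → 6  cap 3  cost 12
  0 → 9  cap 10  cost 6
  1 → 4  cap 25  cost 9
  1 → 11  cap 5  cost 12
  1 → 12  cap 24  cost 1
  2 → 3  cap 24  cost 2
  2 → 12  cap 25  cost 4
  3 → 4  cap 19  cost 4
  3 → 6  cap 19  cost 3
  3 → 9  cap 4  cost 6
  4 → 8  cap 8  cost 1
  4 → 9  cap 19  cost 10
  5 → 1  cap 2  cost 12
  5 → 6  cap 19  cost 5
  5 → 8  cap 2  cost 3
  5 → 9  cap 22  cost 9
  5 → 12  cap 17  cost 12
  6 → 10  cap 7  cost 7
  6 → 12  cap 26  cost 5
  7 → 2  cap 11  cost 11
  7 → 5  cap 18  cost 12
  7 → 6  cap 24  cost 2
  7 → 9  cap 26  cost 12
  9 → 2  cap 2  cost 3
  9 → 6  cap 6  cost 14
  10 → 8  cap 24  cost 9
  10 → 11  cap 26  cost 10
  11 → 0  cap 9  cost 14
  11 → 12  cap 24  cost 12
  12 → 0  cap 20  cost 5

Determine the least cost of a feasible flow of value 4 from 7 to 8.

Minimum cost for 4 units: 66

shortest-cost path #1: 7→5→8 push 2 @ unit cost 15 (adds 30)
shortest-cost path #2: 7→2→3→4→8 push 2 @ unit cost 18 (adds 36)
total cost = 66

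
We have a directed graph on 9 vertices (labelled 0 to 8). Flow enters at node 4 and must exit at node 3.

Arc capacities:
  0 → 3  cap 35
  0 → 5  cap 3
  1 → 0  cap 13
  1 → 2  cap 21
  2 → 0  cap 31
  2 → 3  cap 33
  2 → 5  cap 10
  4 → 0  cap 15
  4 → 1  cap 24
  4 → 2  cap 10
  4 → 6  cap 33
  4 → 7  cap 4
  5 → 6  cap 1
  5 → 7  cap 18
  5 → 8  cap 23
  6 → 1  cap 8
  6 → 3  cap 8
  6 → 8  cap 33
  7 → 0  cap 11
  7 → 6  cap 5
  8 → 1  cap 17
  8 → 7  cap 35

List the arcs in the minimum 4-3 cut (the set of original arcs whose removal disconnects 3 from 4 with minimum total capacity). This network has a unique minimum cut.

augment #1: 4→0→3 push 15
augment #2: 4→2→3 push 10
augment #3: 4→6→3 push 8
augment #4: 4→1→0→3 push 13
augment #5: 4→1→2→3 push 11
augment #6: 4→7→0→3 push 4
augment #7: 4→6→1→2→3 push 8
augment #8: 4→6→8→1→2→3 push 2
augment #9: 4→6→8→7→0→3 push 3
max flow = 74; residual-reachable set from 4 gives S-side
cut edges (S→T): {(0,3), (1,2), (4,2), (6,3)} total cap 74

Min-cut arcs: {(0,3), (1,2), (4,2), (6,3)} (total capacity 74)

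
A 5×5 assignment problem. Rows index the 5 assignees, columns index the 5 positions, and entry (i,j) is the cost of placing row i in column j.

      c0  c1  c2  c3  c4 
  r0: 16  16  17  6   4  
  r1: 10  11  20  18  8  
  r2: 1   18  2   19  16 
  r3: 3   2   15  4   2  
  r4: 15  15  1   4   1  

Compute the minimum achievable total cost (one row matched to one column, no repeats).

Minimum assignment cost: 18

optimal assignment: row0→col3 (cost 6), row1→col4 (cost 8), row2→col0 (cost 1), row3→col1 (cost 2), row4→col2 (cost 1)
total = 6 + 8 + 1 + 2 + 1 = 18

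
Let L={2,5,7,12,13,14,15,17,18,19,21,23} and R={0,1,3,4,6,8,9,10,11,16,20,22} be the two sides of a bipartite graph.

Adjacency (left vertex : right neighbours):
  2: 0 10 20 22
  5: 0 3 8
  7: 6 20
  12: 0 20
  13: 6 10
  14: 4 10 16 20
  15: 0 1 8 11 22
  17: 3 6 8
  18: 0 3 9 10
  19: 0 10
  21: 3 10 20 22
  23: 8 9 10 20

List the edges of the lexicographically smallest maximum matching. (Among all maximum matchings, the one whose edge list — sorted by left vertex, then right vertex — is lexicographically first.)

|M| = 10 (so the lex-smallest maximum matching has 10 edges)
process left vertices in ascending order; for each, take the smallest-labelled available neighbour that still permits 10 edges overall, or leave it unmatched if none does
lex-smallest matching: {2-0, 5-3, 7-6, 12-20, 13-10, 14-4, 15-1, 17-8, 18-9, 21-22}

Lex-smallest maximum matching: {(2,0), (5,3), (7,6), (12,20), (13,10), (14,4), (15,1), (17,8), (18,9), (21,22)}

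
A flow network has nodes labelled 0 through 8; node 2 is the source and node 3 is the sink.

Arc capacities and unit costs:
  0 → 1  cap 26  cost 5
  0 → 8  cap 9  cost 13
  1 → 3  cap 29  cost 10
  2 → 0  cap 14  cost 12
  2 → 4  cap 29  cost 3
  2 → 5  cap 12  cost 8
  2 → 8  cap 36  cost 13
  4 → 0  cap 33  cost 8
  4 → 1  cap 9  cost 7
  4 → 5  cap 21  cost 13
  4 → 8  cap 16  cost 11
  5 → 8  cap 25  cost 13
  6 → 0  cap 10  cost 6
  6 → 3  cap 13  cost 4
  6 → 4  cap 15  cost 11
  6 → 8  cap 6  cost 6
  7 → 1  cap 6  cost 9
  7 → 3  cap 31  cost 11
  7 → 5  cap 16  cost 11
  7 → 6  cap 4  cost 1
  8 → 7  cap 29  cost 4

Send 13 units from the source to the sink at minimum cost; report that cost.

Minimum cost for 13 units: 268

shortest-cost path #1: 2→4→1→3 push 9 @ unit cost 20 (adds 180)
shortest-cost path #2: 2→8→7→6→3 push 4 @ unit cost 22 (adds 88)
total cost = 268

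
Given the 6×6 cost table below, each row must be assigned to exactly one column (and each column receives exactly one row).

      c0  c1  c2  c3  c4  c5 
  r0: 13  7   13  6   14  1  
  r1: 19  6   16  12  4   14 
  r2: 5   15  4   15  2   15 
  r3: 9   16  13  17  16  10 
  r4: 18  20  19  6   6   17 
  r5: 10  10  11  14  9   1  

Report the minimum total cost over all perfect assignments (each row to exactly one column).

optimal assignment: row0→col1 (cost 7), row1→col4 (cost 4), row2→col2 (cost 4), row3→col0 (cost 9), row4→col3 (cost 6), row5→col5 (cost 1)
total = 7 + 4 + 4 + 9 + 6 + 1 = 31

Minimum assignment cost: 31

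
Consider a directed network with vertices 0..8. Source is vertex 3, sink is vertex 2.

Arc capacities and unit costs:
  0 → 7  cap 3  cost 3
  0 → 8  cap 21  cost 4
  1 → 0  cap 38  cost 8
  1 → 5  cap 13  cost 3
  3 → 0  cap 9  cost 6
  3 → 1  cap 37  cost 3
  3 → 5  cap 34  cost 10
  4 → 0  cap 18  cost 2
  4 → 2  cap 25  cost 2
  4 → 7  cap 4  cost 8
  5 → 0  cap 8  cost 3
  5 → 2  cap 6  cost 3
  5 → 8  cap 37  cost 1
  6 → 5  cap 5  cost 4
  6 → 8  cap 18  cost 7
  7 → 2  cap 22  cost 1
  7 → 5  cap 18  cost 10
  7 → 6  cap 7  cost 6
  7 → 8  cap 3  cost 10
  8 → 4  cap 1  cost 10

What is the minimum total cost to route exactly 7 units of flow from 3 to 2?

shortest-cost path #1: 3→1→5→2 push 6 @ unit cost 9 (adds 54)
shortest-cost path #2: 3→0→7→2 push 1 @ unit cost 10 (adds 10)
total cost = 64

Minimum cost for 7 units: 64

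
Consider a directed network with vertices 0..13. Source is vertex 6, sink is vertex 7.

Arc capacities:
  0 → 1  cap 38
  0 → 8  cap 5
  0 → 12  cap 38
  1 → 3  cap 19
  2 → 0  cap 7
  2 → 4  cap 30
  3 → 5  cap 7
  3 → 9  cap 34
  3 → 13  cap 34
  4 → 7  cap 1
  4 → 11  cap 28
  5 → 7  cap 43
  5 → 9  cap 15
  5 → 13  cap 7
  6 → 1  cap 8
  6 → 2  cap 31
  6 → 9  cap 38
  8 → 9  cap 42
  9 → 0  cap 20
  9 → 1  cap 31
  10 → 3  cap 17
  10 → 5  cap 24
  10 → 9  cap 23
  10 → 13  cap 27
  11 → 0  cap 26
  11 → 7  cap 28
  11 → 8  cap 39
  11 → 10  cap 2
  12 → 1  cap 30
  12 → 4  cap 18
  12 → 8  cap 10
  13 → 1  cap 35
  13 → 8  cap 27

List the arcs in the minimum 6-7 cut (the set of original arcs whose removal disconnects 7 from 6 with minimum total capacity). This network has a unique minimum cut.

Min-cut arcs: {(3,5), (4,7), (4,11)} (total capacity 36)

augment #1: 6→2→4→7 push 1
augment #2: 6→1→3→5→7 push 7
augment #3: 6→2→4→11→7 push 28
max flow = 36; residual-reachable set from 6 gives S-side
cut edges (S→T): {(3,5), (4,7), (4,11)} total cap 36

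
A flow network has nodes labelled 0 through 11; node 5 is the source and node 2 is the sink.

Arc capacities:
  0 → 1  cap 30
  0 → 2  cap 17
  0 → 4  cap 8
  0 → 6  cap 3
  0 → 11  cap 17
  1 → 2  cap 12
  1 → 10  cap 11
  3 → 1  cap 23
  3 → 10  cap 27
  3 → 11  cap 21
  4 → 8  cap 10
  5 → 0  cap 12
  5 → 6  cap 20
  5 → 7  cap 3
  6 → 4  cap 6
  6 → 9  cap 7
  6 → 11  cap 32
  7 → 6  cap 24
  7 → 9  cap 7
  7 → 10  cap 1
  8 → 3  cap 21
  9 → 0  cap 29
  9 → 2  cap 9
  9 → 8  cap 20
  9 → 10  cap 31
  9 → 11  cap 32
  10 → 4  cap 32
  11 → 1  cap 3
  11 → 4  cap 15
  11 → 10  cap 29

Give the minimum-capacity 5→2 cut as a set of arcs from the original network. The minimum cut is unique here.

Min-cut arcs: {(1,2), (5,0), (5,7), (6,9)} (total capacity 34)

augment #1: 5→0→2 push 12
augment #2: 5→6→9→2 push 7
augment #3: 5→7→9→2 push 2
augment #4: 5→6→11→1→2 push 3
augment #5: 5→7→9→0→2 push 1
augment #6: 5→6→4→8→3→1→2 push 6
augment #7: 5→6→11→4→8→3→1→2 push 3
max flow = 34; residual-reachable set from 5 gives S-side
cut edges (S→T): {(1,2), (5,0), (5,7), (6,9)} total cap 34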